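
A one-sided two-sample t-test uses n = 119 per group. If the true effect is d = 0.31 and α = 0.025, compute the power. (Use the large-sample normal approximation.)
Power ≈ 0.67

Power calculation (two-sample t-test, normal approximation):
z_β = d · √(n/2) - z_α
z_β = 0.31 · √(119/2) - 1.960
z_β = 0.31 · 7.714 - 1.960
z_β = 0.431

Power = Φ(z_β) = Φ(0.431) ≈ 0.667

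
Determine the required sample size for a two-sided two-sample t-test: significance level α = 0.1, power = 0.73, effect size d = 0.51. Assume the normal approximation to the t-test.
n = 40 per group

Sample size formula (two-sample t-test, normal approximation):
n = 2 · ((z_{α/2} + z_β) / d)²

z_{α/2} = 1.645 (for α = 0.1, two-sided)
z_β = 0.613 (for power = 0.73)
d = 0.51

n = 2 · ((1.645 + 0.613) / 0.51)²
n = 2 · (4.427)²
n ≈ 39.20
Round up to the next whole number: n = 40 per group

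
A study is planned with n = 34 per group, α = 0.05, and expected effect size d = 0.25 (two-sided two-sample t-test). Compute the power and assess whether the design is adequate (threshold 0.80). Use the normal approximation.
Power ≈ 0.18; the study is underpowered (power < 0.80)

Power calculation (two-sample t-test, normal approximation):
z_β = d · √(n/2) - z_{α/2}
z_β = 0.25 · √(34/2) - 1.960
z_β = 0.25 · 4.123 - 1.960
z_β = -0.929

Power = Φ(z_β) = Φ(-0.929) ≈ 0.176

Effect size d = 0.25 is small by Cohen's convention (0.2/0.5/0.8).

Threshold: power ≥ 0.80 is conventionally adequate.
Power ≈ 0.18 → the study is underpowered (power < 0.80).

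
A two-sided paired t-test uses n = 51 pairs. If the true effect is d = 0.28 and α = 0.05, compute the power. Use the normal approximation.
Power ≈ 0.52

Power calculation (paired t-test, normal approximation):
z_β = d · √n - z_{α/2}
z_β = 0.28 · √51 - 1.960
z_β = 0.28 · 7.141 - 1.960
z_β = 0.040

Power = Φ(z_β) = Φ(0.040) ≈ 0.516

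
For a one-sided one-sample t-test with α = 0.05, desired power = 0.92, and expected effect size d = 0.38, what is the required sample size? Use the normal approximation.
n = 65

Sample size formula (one-sample t-test, normal approximation):
n = ((z_α + z_β) / d)²

z_α = 1.645 (for α = 0.05, one-sided)
z_β = 1.405 (for power = 0.92)
d = 0.38

n = ((1.645 + 1.405) / 0.38)²
n = (8.026)²
n ≈ 64.42
Round up to the next whole number: n = 65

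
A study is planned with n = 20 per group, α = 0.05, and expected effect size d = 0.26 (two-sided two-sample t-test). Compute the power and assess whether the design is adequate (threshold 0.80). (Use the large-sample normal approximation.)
Power ≈ 0.13; the study is underpowered (power < 0.80)

Power calculation (two-sample t-test, normal approximation):
z_β = d · √(n/2) - z_{α/2}
z_β = 0.26 · √(20/2) - 1.960
z_β = 0.26 · 3.162 - 1.960
z_β = -1.138

Power = Φ(z_β) = Φ(-1.138) ≈ 0.128

Effect size d = 0.26 is small by Cohen's convention (0.2/0.5/0.8).

Threshold: power ≥ 0.80 is conventionally adequate.
Power ≈ 0.13 → the study is underpowered (power < 0.80).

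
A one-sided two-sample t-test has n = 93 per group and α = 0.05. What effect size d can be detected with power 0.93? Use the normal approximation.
d ≈ 0.46

Minimum detectable effect (two-sample t-test, normal approximation):
d = (z_α + z_β) / √(n/2)
d = (1.645 + 1.476) / √(93/2)
d = 3.121 / 6.819
d ≈ 0.46

By Cohen's convention (0.2 small / 0.5 medium / 0.8 large): small effect.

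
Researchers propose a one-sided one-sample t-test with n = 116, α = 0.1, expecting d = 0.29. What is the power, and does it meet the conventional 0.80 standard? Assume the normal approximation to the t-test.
Power ≈ 0.97; the study is adequately powered (power ≥ 0.80)

Power calculation (one-sample t-test, normal approximation):
z_β = d · √n - z_α
z_β = 0.29 · √116 - 1.282
z_β = 0.29 · 10.770 - 1.282
z_β = 1.842

Power = Φ(z_β) = Φ(1.842) ≈ 0.967

Effect size d = 0.29 is small by Cohen's convention (0.2/0.5/0.8).

Threshold: power ≥ 0.80 is conventionally adequate.
Power ≈ 0.97 → the study is adequately powered (power ≥ 0.80).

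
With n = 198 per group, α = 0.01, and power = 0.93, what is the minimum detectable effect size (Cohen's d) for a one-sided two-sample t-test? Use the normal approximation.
d ≈ 0.38

Minimum detectable effect (two-sample t-test, normal approximation):
d = (z_α + z_β) / √(n/2)
d = (2.326 + 1.476) / √(198/2)
d = 3.802 / 9.950
d ≈ 0.38

By Cohen's convention (0.2 small / 0.5 medium / 0.8 large): small effect.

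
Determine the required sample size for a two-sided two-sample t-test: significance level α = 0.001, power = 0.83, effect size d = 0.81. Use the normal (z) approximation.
n = 55 per group

Sample size formula (two-sample t-test, normal approximation):
n = 2 · ((z_{α/2} + z_β) / d)²

z_{α/2} = 3.291 (for α = 0.001, two-sided)
z_β = 0.954 (for power = 0.83)
d = 0.81

n = 2 · ((3.291 + 0.954) / 0.81)²
n = 2 · (5.241)²
n ≈ 54.94
Round up to the next whole number: n = 55 per group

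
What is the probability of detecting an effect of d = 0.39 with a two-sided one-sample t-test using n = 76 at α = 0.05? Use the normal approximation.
Power ≈ 0.93

Power calculation (one-sample t-test, normal approximation):
z_β = d · √n - z_{α/2}
z_β = 0.39 · √76 - 1.960
z_β = 0.39 · 8.718 - 1.960
z_β = 1.440

Power = Φ(z_β) = Φ(1.440) ≈ 0.925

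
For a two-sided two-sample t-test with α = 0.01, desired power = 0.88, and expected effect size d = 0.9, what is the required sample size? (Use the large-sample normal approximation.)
n = 35 per group

Sample size formula (two-sample t-test, normal approximation):
n = 2 · ((z_{α/2} + z_β) / d)²

z_{α/2} = 2.576 (for α = 0.01, two-sided)
z_β = 1.175 (for power = 0.88)
d = 0.9

n = 2 · ((2.576 + 1.175) / 0.9)²
n = 2 · (4.168)²
n ≈ 34.74
Round up to the next whole number: n = 35 per group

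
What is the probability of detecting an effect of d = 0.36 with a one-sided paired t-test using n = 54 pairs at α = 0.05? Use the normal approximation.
Power ≈ 0.84

Power calculation (paired t-test, normal approximation):
z_β = d · √n - z_α
z_β = 0.36 · √54 - 1.645
z_β = 0.36 · 7.348 - 1.645
z_β = 1.001

Power = Φ(z_β) = Φ(1.001) ≈ 0.841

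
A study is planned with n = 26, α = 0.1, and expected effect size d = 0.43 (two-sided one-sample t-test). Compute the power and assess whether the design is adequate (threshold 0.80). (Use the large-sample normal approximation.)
Power ≈ 0.71; the study is underpowered (power < 0.80)

Power calculation (one-sample t-test, normal approximation):
z_β = d · √n - z_{α/2}
z_β = 0.43 · √26 - 1.645
z_β = 0.43 · 5.099 - 1.645
z_β = 0.548

Power = Φ(z_β) = Φ(0.548) ≈ 0.708

Effect size d = 0.43 is small by Cohen's convention (0.2/0.5/0.8).

Threshold: power ≥ 0.80 is conventionally adequate.
Power ≈ 0.71 → the study is underpowered (power < 0.80).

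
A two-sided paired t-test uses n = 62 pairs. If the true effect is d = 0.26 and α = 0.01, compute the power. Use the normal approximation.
Power ≈ 0.30

Power calculation (paired t-test, normal approximation):
z_β = d · √n - z_{α/2}
z_β = 0.26 · √62 - 2.576
z_β = 0.26 · 7.874 - 2.576
z_β = -0.529

Power = Φ(z_β) = Φ(-0.529) ≈ 0.299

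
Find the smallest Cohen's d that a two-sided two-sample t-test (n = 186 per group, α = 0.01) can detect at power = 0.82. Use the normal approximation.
d ≈ 0.36

Minimum detectable effect (two-sample t-test, normal approximation):
d = (z_{α/2} + z_β) / √(n/2)
d = (2.576 + 0.915) / √(186/2)
d = 3.491 / 9.644
d ≈ 0.36

By Cohen's convention (0.2 small / 0.5 medium / 0.8 large): small effect.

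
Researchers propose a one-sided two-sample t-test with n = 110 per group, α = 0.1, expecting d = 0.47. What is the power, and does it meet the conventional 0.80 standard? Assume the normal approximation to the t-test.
Power ≈ 0.99; the study is adequately powered (power ≥ 0.80)

Power calculation (two-sample t-test, normal approximation):
z_β = d · √(n/2) - z_α
z_β = 0.47 · √(110/2) - 1.282
z_β = 0.47 · 7.416 - 1.282
z_β = 2.204

Power = Φ(z_β) = Φ(2.204) ≈ 0.986

Effect size d = 0.47 is small by Cohen's convention (0.2/0.5/0.8).

Threshold: power ≥ 0.80 is conventionally adequate.
Power ≈ 0.99 → the study is adequately powered (power ≥ 0.80).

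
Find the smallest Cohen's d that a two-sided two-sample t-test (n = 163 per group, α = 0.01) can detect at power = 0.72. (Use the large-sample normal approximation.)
d ≈ 0.35

Minimum detectable effect (two-sample t-test, normal approximation):
d = (z_{α/2} + z_β) / √(n/2)
d = (2.576 + 0.583) / √(163/2)
d = 3.159 / 9.028
d ≈ 0.35

By Cohen's convention (0.2 small / 0.5 medium / 0.8 large): small effect.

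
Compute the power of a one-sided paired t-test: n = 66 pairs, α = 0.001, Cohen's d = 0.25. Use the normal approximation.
Power ≈ 0.14

Power calculation (paired t-test, normal approximation):
z_β = d · √n - z_α
z_β = 0.25 · √66 - 3.090
z_β = 0.25 · 8.124 - 3.090
z_β = -1.059

Power = Φ(z_β) = Φ(-1.059) ≈ 0.145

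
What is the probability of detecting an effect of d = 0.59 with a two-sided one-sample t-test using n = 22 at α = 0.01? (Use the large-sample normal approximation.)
Power ≈ 0.58

Power calculation (one-sample t-test, normal approximation):
z_β = d · √n - z_{α/2}
z_β = 0.59 · √22 - 2.576
z_β = 0.59 · 4.690 - 2.576
z_β = 0.192

Power = Φ(z_β) = Φ(0.192) ≈ 0.576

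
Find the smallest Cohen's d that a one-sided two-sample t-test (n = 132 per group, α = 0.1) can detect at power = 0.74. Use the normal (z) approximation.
d ≈ 0.24

Minimum detectable effect (two-sample t-test, normal approximation):
d = (z_α + z_β) / √(n/2)
d = (1.282 + 0.643) / √(132/2)
d = 1.925 / 8.124
d ≈ 0.24

By Cohen's convention (0.2 small / 0.5 medium / 0.8 large): small effect.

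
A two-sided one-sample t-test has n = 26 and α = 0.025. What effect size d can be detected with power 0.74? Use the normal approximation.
d ≈ 0.57

Minimum detectable effect (one-sample t-test, normal approximation):
d = (z_{α/2} + z_β) / √n
d = (2.241 + 0.643) / √26
d = 2.885 / 5.099
d ≈ 0.57

By Cohen's convention (0.2 small / 0.5 medium / 0.8 large): medium effect.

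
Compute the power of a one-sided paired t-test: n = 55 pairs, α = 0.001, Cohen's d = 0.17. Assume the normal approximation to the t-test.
Power ≈ 0.03

Power calculation (paired t-test, normal approximation):
z_β = d · √n - z_α
z_β = 0.17 · √55 - 3.090
z_β = 0.17 · 7.416 - 3.090
z_β = -1.829

Power = Φ(z_β) = Φ(-1.829) ≈ 0.034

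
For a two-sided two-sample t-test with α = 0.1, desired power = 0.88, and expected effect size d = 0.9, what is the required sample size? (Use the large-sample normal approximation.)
n = 20 per group

Sample size formula (two-sample t-test, normal approximation):
n = 2 · ((z_{α/2} + z_β) / d)²

z_{α/2} = 1.645 (for α = 0.1, two-sided)
z_β = 1.175 (for power = 0.88)
d = 0.9

n = 2 · ((1.645 + 1.175) / 0.9)²
n = 2 · (3.133)²
n ≈ 19.63
Round up to the next whole number: n = 20 per group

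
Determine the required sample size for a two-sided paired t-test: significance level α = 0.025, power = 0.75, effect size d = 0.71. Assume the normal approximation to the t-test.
n = 17 pairs

Sample size formula (paired t-test, normal approximation):
n = ((z_{α/2} + z_β) / d)²

z_{α/2} = 2.241 (for α = 0.025, two-sided)
z_β = 0.674 (for power = 0.75)
d = 0.71

n = ((2.241 + 0.674) / 0.71)²
n = (4.106)²
n ≈ 16.86
Round up to the next whole number: n = 17 pairs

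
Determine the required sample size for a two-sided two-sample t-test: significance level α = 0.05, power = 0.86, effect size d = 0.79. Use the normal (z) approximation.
n = 30 per group

Sample size formula (two-sample t-test, normal approximation):
n = 2 · ((z_{α/2} + z_β) / d)²

z_{α/2} = 1.960 (for α = 0.05, two-sided)
z_β = 1.080 (for power = 0.86)
d = 0.79

n = 2 · ((1.960 + 1.080) / 0.79)²
n = 2 · (3.848)²
n ≈ 29.61
Round up to the next whole number: n = 30 per group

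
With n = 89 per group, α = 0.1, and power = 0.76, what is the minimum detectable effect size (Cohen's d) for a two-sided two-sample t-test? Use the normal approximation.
d ≈ 0.35

Minimum detectable effect (two-sample t-test, normal approximation):
d = (z_{α/2} + z_β) / √(n/2)
d = (1.645 + 0.706) / √(89/2)
d = 2.351 / 6.671
d ≈ 0.35

By Cohen's convention (0.2 small / 0.5 medium / 0.8 large): small effect.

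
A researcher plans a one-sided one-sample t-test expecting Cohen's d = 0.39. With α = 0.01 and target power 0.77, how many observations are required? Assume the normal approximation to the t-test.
n = 62

Sample size formula (one-sample t-test, normal approximation):
n = ((z_α + z_β) / d)²

z_α = 2.326 (for α = 0.01, one-sided)
z_β = 0.739 (for power = 0.77)
d = 0.39

n = ((2.326 + 0.739) / 0.39)²
n = (7.859)²
n ≈ 61.76
Round up to the next whole number: n = 62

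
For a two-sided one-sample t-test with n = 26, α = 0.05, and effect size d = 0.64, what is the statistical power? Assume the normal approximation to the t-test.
Power ≈ 0.90

Power calculation (one-sample t-test, normal approximation):
z_β = d · √n - z_{α/2}
z_β = 0.64 · √26 - 1.960
z_β = 0.64 · 5.099 - 1.960
z_β = 1.303

Power = Φ(z_β) = Φ(1.303) ≈ 0.904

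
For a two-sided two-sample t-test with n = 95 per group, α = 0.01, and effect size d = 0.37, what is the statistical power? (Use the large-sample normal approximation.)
Power ≈ 0.49

Power calculation (two-sample t-test, normal approximation):
z_β = d · √(n/2) - z_{α/2}
z_β = 0.37 · √(95/2) - 2.576
z_β = 0.37 · 6.892 - 2.576
z_β = -0.026

Power = Φ(z_β) = Φ(-0.026) ≈ 0.490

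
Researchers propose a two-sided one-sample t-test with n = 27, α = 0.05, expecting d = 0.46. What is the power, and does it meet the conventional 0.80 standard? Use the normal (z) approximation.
Power ≈ 0.67; the study is underpowered (power < 0.80)

Power calculation (one-sample t-test, normal approximation):
z_β = d · √n - z_{α/2}
z_β = 0.46 · √27 - 1.960
z_β = 0.46 · 5.196 - 1.960
z_β = 0.430

Power = Φ(z_β) = Φ(0.430) ≈ 0.666

Effect size d = 0.46 is small by Cohen's convention (0.2/0.5/0.8).

Threshold: power ≥ 0.80 is conventionally adequate.
Power ≈ 0.67 → the study is underpowered (power < 0.80).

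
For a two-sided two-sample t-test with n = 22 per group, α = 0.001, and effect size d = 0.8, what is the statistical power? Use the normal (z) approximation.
Power ≈ 0.26

Power calculation (two-sample t-test, normal approximation):
z_β = d · √(n/2) - z_{α/2}
z_β = 0.8 · √(22/2) - 3.291
z_β = 0.8 · 3.317 - 3.291
z_β = -0.637

Power = Φ(z_β) = Φ(-0.637) ≈ 0.262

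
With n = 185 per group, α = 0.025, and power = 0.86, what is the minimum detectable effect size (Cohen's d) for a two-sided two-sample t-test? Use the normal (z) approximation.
d ≈ 0.35

Minimum detectable effect (two-sample t-test, normal approximation):
d = (z_{α/2} + z_β) / √(n/2)
d = (2.241 + 1.080) / √(185/2)
d = 3.322 / 9.618
d ≈ 0.35

By Cohen's convention (0.2 small / 0.5 medium / 0.8 large): small effect.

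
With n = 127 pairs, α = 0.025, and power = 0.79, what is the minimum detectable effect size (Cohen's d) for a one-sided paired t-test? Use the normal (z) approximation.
d ≈ 0.25

Minimum detectable effect (paired t-test, normal approximation):
d = (z_α + z_β) / √n
d = (1.960 + 0.806) / √127
d = 2.766 / 11.269
d ≈ 0.25

By Cohen's convention (0.2 small / 0.5 medium / 0.8 large): small effect.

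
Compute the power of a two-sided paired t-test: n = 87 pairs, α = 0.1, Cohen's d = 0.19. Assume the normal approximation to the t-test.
Power ≈ 0.55

Power calculation (paired t-test, normal approximation):
z_β = d · √n - z_{α/2}
z_β = 0.19 · √87 - 1.645
z_β = 0.19 · 9.327 - 1.645
z_β = 0.127

Power = Φ(z_β) = Φ(0.127) ≈ 0.551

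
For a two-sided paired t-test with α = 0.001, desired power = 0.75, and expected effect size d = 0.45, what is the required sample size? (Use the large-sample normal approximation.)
n = 78 pairs

Sample size formula (paired t-test, normal approximation):
n = ((z_{α/2} + z_β) / d)²

z_{α/2} = 3.291 (for α = 0.001, two-sided)
z_β = 0.674 (for power = 0.75)
d = 0.45

n = ((3.291 + 0.674) / 0.45)²
n = (8.811)²
n ≈ 77.63
Round up to the next whole number: n = 78 pairs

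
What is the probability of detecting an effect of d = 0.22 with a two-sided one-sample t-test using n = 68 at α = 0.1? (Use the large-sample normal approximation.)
Power ≈ 0.57

Power calculation (one-sample t-test, normal approximation):
z_β = d · √n - z_{α/2}
z_β = 0.22 · √68 - 1.645
z_β = 0.22 · 8.246 - 1.645
z_β = 0.169

Power = Φ(z_β) = Φ(0.169) ≈ 0.567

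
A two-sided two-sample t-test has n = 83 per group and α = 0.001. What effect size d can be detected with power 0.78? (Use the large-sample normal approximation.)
d ≈ 0.63

Minimum detectable effect (two-sample t-test, normal approximation):
d = (z_{α/2} + z_β) / √(n/2)
d = (3.291 + 0.772) / √(83/2)
d = 4.063 / 6.442
d ≈ 0.63

By Cohen's convention (0.2 small / 0.5 medium / 0.8 large): medium effect.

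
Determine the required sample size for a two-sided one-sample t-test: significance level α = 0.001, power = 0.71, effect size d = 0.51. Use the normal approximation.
n = 57

Sample size formula (one-sample t-test, normal approximation):
n = ((z_{α/2} + z_β) / d)²

z_{α/2} = 3.291 (for α = 0.001, two-sided)
z_β = 0.553 (for power = 0.71)
d = 0.51

n = ((3.291 + 0.553) / 0.51)²
n = (7.537)²
n ≈ 56.81
Round up to the next whole number: n = 57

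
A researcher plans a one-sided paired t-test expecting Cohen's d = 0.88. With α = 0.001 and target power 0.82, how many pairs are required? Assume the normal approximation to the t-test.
n = 21 pairs

Sample size formula (paired t-test, normal approximation):
n = ((z_α + z_β) / d)²

z_α = 3.090 (for α = 0.001, one-sided)
z_β = 0.915 (for power = 0.82)
d = 0.88

n = ((3.090 + 0.915) / 0.88)²
n = (4.551)²
n ≈ 20.71
Round up to the next whole number: n = 21 pairs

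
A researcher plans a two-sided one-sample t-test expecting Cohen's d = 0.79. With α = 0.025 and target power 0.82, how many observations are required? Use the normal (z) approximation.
n = 16

Sample size formula (one-sample t-test, normal approximation):
n = ((z_{α/2} + z_β) / d)²

z_{α/2} = 2.241 (for α = 0.025, two-sided)
z_β = 0.915 (for power = 0.82)
d = 0.79

n = ((2.241 + 0.915) / 0.79)²
n = (3.995)²
n ≈ 15.96
Round up to the next whole number: n = 16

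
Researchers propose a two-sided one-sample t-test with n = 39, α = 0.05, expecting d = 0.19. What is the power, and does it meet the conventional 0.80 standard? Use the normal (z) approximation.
Power ≈ 0.22; the study is underpowered (power < 0.80)

Power calculation (one-sample t-test, normal approximation):
z_β = d · √n - z_{α/2}
z_β = 0.19 · √39 - 1.960
z_β = 0.19 · 6.245 - 1.960
z_β = -0.773

Power = Φ(z_β) = Φ(-0.773) ≈ 0.220

Effect size d = 0.19 is very small by Cohen's convention (0.2/0.5/0.8).

Threshold: power ≥ 0.80 is conventionally adequate.
Power ≈ 0.22 → the study is underpowered (power < 0.80).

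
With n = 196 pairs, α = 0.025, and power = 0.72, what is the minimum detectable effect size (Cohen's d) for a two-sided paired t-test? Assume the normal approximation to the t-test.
d ≈ 0.20

Minimum detectable effect (paired t-test, normal approximation):
d = (z_{α/2} + z_β) / √n
d = (2.241 + 0.583) / √196
d = 2.824 / 14.000
d ≈ 0.20

By Cohen's convention (0.2 small / 0.5 medium / 0.8 large): small effect.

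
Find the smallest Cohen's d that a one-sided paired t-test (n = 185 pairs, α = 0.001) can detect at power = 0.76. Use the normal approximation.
d ≈ 0.28

Minimum detectable effect (paired t-test, normal approximation):
d = (z_α + z_β) / √n
d = (3.090 + 0.706) / √185
d = 3.797 / 13.601
d ≈ 0.28

By Cohen's convention (0.2 small / 0.5 medium / 0.8 large): small effect.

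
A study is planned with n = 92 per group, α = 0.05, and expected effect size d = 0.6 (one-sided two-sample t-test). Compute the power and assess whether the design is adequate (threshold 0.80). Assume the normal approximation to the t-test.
Power ≈ 0.99; the study is adequately powered (power ≥ 0.80)

Power calculation (two-sample t-test, normal approximation):
z_β = d · √(n/2) - z_α
z_β = 0.6 · √(92/2) - 1.645
z_β = 0.6 · 6.782 - 1.645
z_β = 2.425

Power = Φ(z_β) = Φ(2.425) ≈ 0.992

Effect size d = 0.6 is medium by Cohen's convention (0.2/0.5/0.8).

Threshold: power ≥ 0.80 is conventionally adequate.
Power ≈ 0.99 → the study is adequately powered (power ≥ 0.80).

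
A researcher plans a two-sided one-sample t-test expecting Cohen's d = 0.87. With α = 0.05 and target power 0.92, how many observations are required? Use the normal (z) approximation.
n = 15

Sample size formula (one-sample t-test, normal approximation):
n = ((z_{α/2} + z_β) / d)²

z_{α/2} = 1.960 (for α = 0.05, two-sided)
z_β = 1.405 (for power = 0.92)
d = 0.87

n = ((1.960 + 1.405) / 0.87)²
n = (3.868)²
n ≈ 14.96
Round up to the next whole number: n = 15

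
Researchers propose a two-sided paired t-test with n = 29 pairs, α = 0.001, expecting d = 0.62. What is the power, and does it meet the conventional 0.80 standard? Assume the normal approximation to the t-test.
Power ≈ 0.52; the study is underpowered (power < 0.80)

Power calculation (paired t-test, normal approximation):
z_β = d · √n - z_{α/2}
z_β = 0.62 · √29 - 3.291
z_β = 0.62 · 5.385 - 3.291
z_β = 0.048

Power = Φ(z_β) = Φ(0.048) ≈ 0.519

Effect size d = 0.62 is medium by Cohen's convention (0.2/0.5/0.8).

Threshold: power ≥ 0.80 is conventionally adequate.
Power ≈ 0.52 → the study is underpowered (power < 0.80).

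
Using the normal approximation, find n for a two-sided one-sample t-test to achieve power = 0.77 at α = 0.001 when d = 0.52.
n = 61

Sample size formula (one-sample t-test, normal approximation):
n = ((z_{α/2} + z_β) / d)²

z_{α/2} = 3.291 (for α = 0.001, two-sided)
z_β = 0.739 (for power = 0.77)
d = 0.52

n = ((3.291 + 0.739) / 0.52)²
n = (7.750)²
n ≈ 60.06
Round up to the next whole number: n = 61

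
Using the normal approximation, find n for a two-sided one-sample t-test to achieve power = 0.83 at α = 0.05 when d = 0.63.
n = 22

Sample size formula (one-sample t-test, normal approximation):
n = ((z_{α/2} + z_β) / d)²

z_{α/2} = 1.960 (for α = 0.05, two-sided)
z_β = 0.954 (for power = 0.83)
d = 0.63

n = ((1.960 + 0.954) / 0.63)²
n = (4.625)²
n ≈ 21.39
Round up to the next whole number: n = 22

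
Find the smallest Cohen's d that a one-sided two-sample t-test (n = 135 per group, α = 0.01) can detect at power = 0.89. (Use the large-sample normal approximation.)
d ≈ 0.43

Minimum detectable effect (two-sample t-test, normal approximation):
d = (z_α + z_β) / √(n/2)
d = (2.326 + 1.227) / √(135/2)
d = 3.553 / 8.216
d ≈ 0.43

By Cohen's convention (0.2 small / 0.5 medium / 0.8 large): small effect.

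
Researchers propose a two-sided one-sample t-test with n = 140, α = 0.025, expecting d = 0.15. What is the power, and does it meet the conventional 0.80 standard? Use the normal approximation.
Power ≈ 0.32; the study is underpowered (power < 0.80)

Power calculation (one-sample t-test, normal approximation):
z_β = d · √n - z_{α/2}
z_β = 0.15 · √140 - 2.241
z_β = 0.15 · 11.832 - 2.241
z_β = -0.467

Power = Φ(z_β) = Φ(-0.467) ≈ 0.320

Effect size d = 0.15 is very small by Cohen's convention (0.2/0.5/0.8).

Threshold: power ≥ 0.80 is conventionally adequate.
Power ≈ 0.32 → the study is underpowered (power < 0.80).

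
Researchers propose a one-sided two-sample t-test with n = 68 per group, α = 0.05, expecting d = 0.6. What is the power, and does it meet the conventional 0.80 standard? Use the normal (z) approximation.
Power ≈ 0.97; the study is adequately powered (power ≥ 0.80)

Power calculation (two-sample t-test, normal approximation):
z_β = d · √(n/2) - z_α
z_β = 0.6 · √(68/2) - 1.645
z_β = 0.6 · 5.831 - 1.645
z_β = 1.854

Power = Φ(z_β) = Φ(1.854) ≈ 0.968

Effect size d = 0.6 is medium by Cohen's convention (0.2/0.5/0.8).

Threshold: power ≥ 0.80 is conventionally adequate.
Power ≈ 0.97 → the study is adequately powered (power ≥ 0.80).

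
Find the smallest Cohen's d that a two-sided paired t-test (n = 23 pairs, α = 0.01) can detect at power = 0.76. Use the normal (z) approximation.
d ≈ 0.68

Minimum detectable effect (paired t-test, normal approximation):
d = (z_{α/2} + z_β) / √n
d = (2.576 + 0.706) / √23
d = 3.282 / 4.796
d ≈ 0.68

By Cohen's convention (0.2 small / 0.5 medium / 0.8 large): medium effect.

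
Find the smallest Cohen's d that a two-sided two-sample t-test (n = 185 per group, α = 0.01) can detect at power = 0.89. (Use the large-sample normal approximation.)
d ≈ 0.40

Minimum detectable effect (two-sample t-test, normal approximation):
d = (z_{α/2} + z_β) / √(n/2)
d = (2.576 + 1.227) / √(185/2)
d = 3.802 / 9.618
d ≈ 0.40

By Cohen's convention (0.2 small / 0.5 medium / 0.8 large): small effect.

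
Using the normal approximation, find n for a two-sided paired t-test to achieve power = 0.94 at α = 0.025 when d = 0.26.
n = 214 pairs

Sample size formula (paired t-test, normal approximation):
n = ((z_{α/2} + z_β) / d)²

z_{α/2} = 2.241 (for α = 0.025, two-sided)
z_β = 1.555 (for power = 0.94)
d = 0.26

n = ((2.241 + 1.555) / 0.26)²
n = (14.600)²
n ≈ 213.16
Round up to the next whole number: n = 214 pairs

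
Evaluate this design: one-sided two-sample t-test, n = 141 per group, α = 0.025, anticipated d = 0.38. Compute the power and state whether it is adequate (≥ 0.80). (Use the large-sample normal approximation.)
Power ≈ 0.89; the study is adequately powered (power ≥ 0.80)

Power calculation (two-sample t-test, normal approximation):
z_β = d · √(n/2) - z_α
z_β = 0.38 · √(141/2) - 1.960
z_β = 0.38 · 8.396 - 1.960
z_β = 1.231

Power = Φ(z_β) = Φ(1.231) ≈ 0.891

Effect size d = 0.38 is small by Cohen's convention (0.2/0.5/0.8).

Threshold: power ≥ 0.80 is conventionally adequate.
Power ≈ 0.89 → the study is adequately powered (power ≥ 0.80).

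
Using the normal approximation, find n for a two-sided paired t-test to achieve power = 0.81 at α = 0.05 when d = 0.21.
n = 183 pairs

Sample size formula (paired t-test, normal approximation):
n = ((z_{α/2} + z_β) / d)²

z_{α/2} = 1.960 (for α = 0.05, two-sided)
z_β = 0.878 (for power = 0.81)
d = 0.21

n = ((1.960 + 0.878) / 0.21)²
n = (13.514)²
n ≈ 182.63
Round up to the next whole number: n = 183 pairs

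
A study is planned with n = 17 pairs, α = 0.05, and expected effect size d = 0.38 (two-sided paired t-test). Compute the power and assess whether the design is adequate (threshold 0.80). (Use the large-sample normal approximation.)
Power ≈ 0.35; the study is underpowered (power < 0.80)

Power calculation (paired t-test, normal approximation):
z_β = d · √n - z_{α/2}
z_β = 0.38 · √17 - 1.960
z_β = 0.38 · 4.123 - 1.960
z_β = -0.393

Power = Φ(z_β) = Φ(-0.393) ≈ 0.347

Effect size d = 0.38 is small by Cohen's convention (0.2/0.5/0.8).

Threshold: power ≥ 0.80 is conventionally adequate.
Power ≈ 0.35 → the study is underpowered (power < 0.80).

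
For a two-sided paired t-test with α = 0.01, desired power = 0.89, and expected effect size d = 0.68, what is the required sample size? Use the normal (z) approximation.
n = 32 pairs

Sample size formula (paired t-test, normal approximation):
n = ((z_{α/2} + z_β) / d)²

z_{α/2} = 2.576 (for α = 0.01, two-sided)
z_β = 1.227 (for power = 0.89)
d = 0.68

n = ((2.576 + 1.227) / 0.68)²
n = (5.593)²
n ≈ 31.28
Round up to the next whole number: n = 32 pairs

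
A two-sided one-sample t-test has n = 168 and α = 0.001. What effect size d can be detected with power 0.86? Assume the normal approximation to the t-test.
d ≈ 0.34

Minimum detectable effect (one-sample t-test, normal approximation):
d = (z_{α/2} + z_β) / √n
d = (3.291 + 1.080) / √168
d = 4.371 / 12.961
d ≈ 0.34

By Cohen's convention (0.2 small / 0.5 medium / 0.8 large): small effect.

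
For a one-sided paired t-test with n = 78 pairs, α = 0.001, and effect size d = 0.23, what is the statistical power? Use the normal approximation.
Power ≈ 0.14

Power calculation (paired t-test, normal approximation):
z_β = d · √n - z_α
z_β = 0.23 · √78 - 3.090
z_β = 0.23 · 8.832 - 3.090
z_β = -1.059

Power = Φ(z_β) = Φ(-1.059) ≈ 0.145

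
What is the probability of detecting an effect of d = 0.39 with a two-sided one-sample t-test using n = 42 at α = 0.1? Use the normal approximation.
Power ≈ 0.81

Power calculation (one-sample t-test, normal approximation):
z_β = d · √n - z_{α/2}
z_β = 0.39 · √42 - 1.645
z_β = 0.39 · 6.481 - 1.645
z_β = 0.883

Power = Φ(z_β) = Φ(0.883) ≈ 0.811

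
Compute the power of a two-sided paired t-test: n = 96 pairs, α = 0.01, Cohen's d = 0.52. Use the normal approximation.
Power ≈ 0.99

Power calculation (paired t-test, normal approximation):
z_β = d · √n - z_{α/2}
z_β = 0.52 · √96 - 2.576
z_β = 0.52 · 9.798 - 2.576
z_β = 2.519

Power = Φ(z_β) = Φ(2.519) ≈ 0.994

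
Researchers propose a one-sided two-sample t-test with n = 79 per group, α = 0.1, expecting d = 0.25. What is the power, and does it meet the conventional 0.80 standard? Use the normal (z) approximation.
Power ≈ 0.61; the study is underpowered (power < 0.80)

Power calculation (two-sample t-test, normal approximation):
z_β = d · √(n/2) - z_α
z_β = 0.25 · √(79/2) - 1.282
z_β = 0.25 · 6.285 - 1.282
z_β = 0.290

Power = Φ(z_β) = Φ(0.290) ≈ 0.614

Effect size d = 0.25 is small by Cohen's convention (0.2/0.5/0.8).

Threshold: power ≥ 0.80 is conventionally adequate.
Power ≈ 0.61 → the study is underpowered (power < 0.80).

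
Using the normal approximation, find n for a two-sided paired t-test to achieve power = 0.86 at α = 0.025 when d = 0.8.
n = 18 pairs

Sample size formula (paired t-test, normal approximation):
n = ((z_{α/2} + z_β) / d)²

z_{α/2} = 2.241 (for α = 0.025, two-sided)
z_β = 1.080 (for power = 0.86)
d = 0.8

n = ((2.241 + 1.080) / 0.8)²
n = (4.151)²
n ≈ 17.23
Round up to the next whole number: n = 18 pairs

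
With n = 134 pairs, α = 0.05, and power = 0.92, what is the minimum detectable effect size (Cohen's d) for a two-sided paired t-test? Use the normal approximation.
d ≈ 0.29

Minimum detectable effect (paired t-test, normal approximation):
d = (z_{α/2} + z_β) / √n
d = (1.960 + 1.405) / √134
d = 3.365 / 11.576
d ≈ 0.29

By Cohen's convention (0.2 small / 0.5 medium / 0.8 large): small effect.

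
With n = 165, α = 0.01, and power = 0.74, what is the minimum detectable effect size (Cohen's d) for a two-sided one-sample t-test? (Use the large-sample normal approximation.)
d ≈ 0.25

Minimum detectable effect (one-sample t-test, normal approximation):
d = (z_{α/2} + z_β) / √n
d = (2.576 + 0.643) / √165
d = 3.219 / 12.845
d ≈ 0.25

By Cohen's convention (0.2 small / 0.5 medium / 0.8 large): small effect.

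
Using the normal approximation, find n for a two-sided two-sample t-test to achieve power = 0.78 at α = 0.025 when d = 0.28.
n = 232 per group

Sample size formula (two-sample t-test, normal approximation):
n = 2 · ((z_{α/2} + z_β) / d)²

z_{α/2} = 2.241 (for α = 0.025, two-sided)
z_β = 0.772 (for power = 0.78)
d = 0.28

n = 2 · ((2.241 + 0.772) / 0.28)²
n = 2 · (10.761)²
n ≈ 231.60
Round up to the next whole number: n = 232 per group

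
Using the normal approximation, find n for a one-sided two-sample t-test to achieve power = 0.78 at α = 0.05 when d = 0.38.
n = 81 per group

Sample size formula (two-sample t-test, normal approximation):
n = 2 · ((z_α + z_β) / d)²

z_α = 1.645 (for α = 0.05, one-sided)
z_β = 0.772 (for power = 0.78)
d = 0.38

n = 2 · ((1.645 + 0.772) / 0.38)²
n = 2 · (6.361)²
n ≈ 80.92
Round up to the next whole number: n = 81 per group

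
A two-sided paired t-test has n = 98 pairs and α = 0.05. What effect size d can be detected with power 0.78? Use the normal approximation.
d ≈ 0.28

Minimum detectable effect (paired t-test, normal approximation):
d = (z_{α/2} + z_β) / √n
d = (1.960 + 0.772) / √98
d = 2.732 / 9.899
d ≈ 0.28

By Cohen's convention (0.2 small / 0.5 medium / 0.8 large): small effect.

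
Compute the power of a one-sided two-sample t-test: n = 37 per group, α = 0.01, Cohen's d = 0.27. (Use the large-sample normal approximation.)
Power ≈ 0.12

Power calculation (two-sample t-test, normal approximation):
z_β = d · √(n/2) - z_α
z_β = 0.27 · √(37/2) - 2.326
z_β = 0.27 · 4.301 - 2.326
z_β = -1.165

Power = Φ(z_β) = Φ(-1.165) ≈ 0.122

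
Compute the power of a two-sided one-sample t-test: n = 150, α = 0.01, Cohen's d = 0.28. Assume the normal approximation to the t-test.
Power ≈ 0.80

Power calculation (one-sample t-test, normal approximation):
z_β = d · √n - z_{α/2}
z_β = 0.28 · √150 - 2.576
z_β = 0.28 · 12.247 - 2.576
z_β = 0.853

Power = Φ(z_β) = Φ(0.853) ≈ 0.803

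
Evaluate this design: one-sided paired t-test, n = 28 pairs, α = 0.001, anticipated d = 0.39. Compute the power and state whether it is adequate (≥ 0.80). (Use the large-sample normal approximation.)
Power ≈ 0.15; the study is underpowered (power < 0.80)

Power calculation (paired t-test, normal approximation):
z_β = d · √n - z_α
z_β = 0.39 · √28 - 3.090
z_β = 0.39 · 5.292 - 3.090
z_β = -1.027

Power = Φ(z_β) = Φ(-1.027) ≈ 0.152

Effect size d = 0.39 is small by Cohen's convention (0.2/0.5/0.8).

Threshold: power ≥ 0.80 is conventionally adequate.
Power ≈ 0.15 → the study is underpowered (power < 0.80).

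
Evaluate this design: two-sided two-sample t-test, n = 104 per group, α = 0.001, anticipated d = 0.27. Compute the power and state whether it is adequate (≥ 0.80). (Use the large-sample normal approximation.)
Power ≈ 0.09; the study is underpowered (power < 0.80)

Power calculation (two-sample t-test, normal approximation):
z_β = d · √(n/2) - z_{α/2}
z_β = 0.27 · √(104/2) - 3.291
z_β = 0.27 · 7.211 - 3.291
z_β = -1.344

Power = Φ(z_β) = Φ(-1.344) ≈ 0.090

Effect size d = 0.27 is small by Cohen's convention (0.2/0.5/0.8).

Threshold: power ≥ 0.80 is conventionally adequate.
Power ≈ 0.09 → the study is underpowered (power < 0.80).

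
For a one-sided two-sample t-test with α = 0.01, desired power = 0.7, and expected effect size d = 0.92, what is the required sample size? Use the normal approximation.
n = 20 per group

Sample size formula (two-sample t-test, normal approximation):
n = 2 · ((z_α + z_β) / d)²

z_α = 2.326 (for α = 0.01, one-sided)
z_β = 0.524 (for power = 0.7)
d = 0.92

n = 2 · ((2.326 + 0.524) / 0.92)²
n = 2 · (3.098)²
n ≈ 19.20
Round up to the next whole number: n = 20 per group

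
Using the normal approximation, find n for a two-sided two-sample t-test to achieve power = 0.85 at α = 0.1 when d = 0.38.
n = 100 per group

Sample size formula (two-sample t-test, normal approximation):
n = 2 · ((z_{α/2} + z_β) / d)²

z_{α/2} = 1.645 (for α = 0.1, two-sided)
z_β = 1.036 (for power = 0.85)
d = 0.38

n = 2 · ((1.645 + 1.036) / 0.38)²
n = 2 · (7.055)²
n ≈ 99.55
Round up to the next whole number: n = 100 per group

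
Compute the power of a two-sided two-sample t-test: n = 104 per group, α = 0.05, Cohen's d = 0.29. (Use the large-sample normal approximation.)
Power ≈ 0.55

Power calculation (two-sample t-test, normal approximation):
z_β = d · √(n/2) - z_{α/2}
z_β = 0.29 · √(104/2) - 1.960
z_β = 0.29 · 7.211 - 1.960
z_β = 0.131

Power = Φ(z_β) = Φ(0.131) ≈ 0.552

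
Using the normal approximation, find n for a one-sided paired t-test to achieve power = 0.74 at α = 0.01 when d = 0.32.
n = 87 pairs

Sample size formula (paired t-test, normal approximation):
n = ((z_α + z_β) / d)²

z_α = 2.326 (for α = 0.01, one-sided)
z_β = 0.643 (for power = 0.74)
d = 0.32

n = ((2.326 + 0.643) / 0.32)²
n = (9.278)²
n ≈ 86.08
Round up to the next whole number: n = 87 pairs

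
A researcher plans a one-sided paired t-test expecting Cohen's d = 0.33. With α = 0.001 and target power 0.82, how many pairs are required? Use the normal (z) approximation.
n = 148 pairs

Sample size formula (paired t-test, normal approximation):
n = ((z_α + z_β) / d)²

z_α = 3.090 (for α = 0.001, one-sided)
z_β = 0.915 (for power = 0.82)
d = 0.33

n = ((3.090 + 0.915) / 0.33)²
n = (12.136)²
n ≈ 147.28
Round up to the next whole number: n = 148 pairs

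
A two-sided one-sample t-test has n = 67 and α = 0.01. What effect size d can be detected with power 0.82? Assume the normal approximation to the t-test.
d ≈ 0.43

Minimum detectable effect (one-sample t-test, normal approximation):
d = (z_{α/2} + z_β) / √n
d = (2.576 + 0.915) / √67
d = 3.491 / 8.185
d ≈ 0.43

By Cohen's convention (0.2 small / 0.5 medium / 0.8 large): small effect.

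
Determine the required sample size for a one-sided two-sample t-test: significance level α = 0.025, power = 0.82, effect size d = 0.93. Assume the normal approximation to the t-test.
n = 20 per group

Sample size formula (two-sample t-test, normal approximation):
n = 2 · ((z_α + z_β) / d)²

z_α = 1.960 (for α = 0.025, one-sided)
z_β = 0.915 (for power = 0.82)
d = 0.93

n = 2 · ((1.960 + 0.915) / 0.93)²
n = 2 · (3.091)²
n ≈ 19.11
Round up to the next whole number: n = 20 per group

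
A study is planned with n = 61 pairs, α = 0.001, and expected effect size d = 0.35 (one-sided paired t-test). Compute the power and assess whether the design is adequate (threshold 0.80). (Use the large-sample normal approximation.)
Power ≈ 0.36; the study is underpowered (power < 0.80)

Power calculation (paired t-test, normal approximation):
z_β = d · √n - z_α
z_β = 0.35 · √61 - 3.090
z_β = 0.35 · 7.810 - 3.090
z_β = -0.357

Power = Φ(z_β) = Φ(-0.357) ≈ 0.361

Effect size d = 0.35 is small by Cohen's convention (0.2/0.5/0.8).

Threshold: power ≥ 0.80 is conventionally adequate.
Power ≈ 0.36 → the study is underpowered (power < 0.80).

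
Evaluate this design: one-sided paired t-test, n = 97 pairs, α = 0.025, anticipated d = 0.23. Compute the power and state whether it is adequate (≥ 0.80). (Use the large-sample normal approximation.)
Power ≈ 0.62; the study is underpowered (power < 0.80)

Power calculation (paired t-test, normal approximation):
z_β = d · √n - z_α
z_β = 0.23 · √97 - 1.960
z_β = 0.23 · 9.849 - 1.960
z_β = 0.305

Power = Φ(z_β) = Φ(0.305) ≈ 0.620

Effect size d = 0.23 is small by Cohen's convention (0.2/0.5/0.8).

Threshold: power ≥ 0.80 is conventionally adequate.
Power ≈ 0.62 → the study is underpowered (power < 0.80).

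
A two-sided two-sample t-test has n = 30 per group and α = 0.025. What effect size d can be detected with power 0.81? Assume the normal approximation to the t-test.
d ≈ 0.81

Minimum detectable effect (two-sample t-test, normal approximation):
d = (z_{α/2} + z_β) / √(n/2)
d = (2.241 + 0.878) / √(30/2)
d = 3.119 / 3.873
d ≈ 0.81

By Cohen's convention (0.2 small / 0.5 medium / 0.8 large): large effect.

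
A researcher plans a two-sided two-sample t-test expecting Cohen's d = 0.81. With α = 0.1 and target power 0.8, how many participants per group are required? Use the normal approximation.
n = 19 per group

Sample size formula (two-sample t-test, normal approximation):
n = 2 · ((z_{α/2} + z_β) / d)²

z_{α/2} = 1.645 (for α = 0.1, two-sided)
z_β = 0.842 (for power = 0.8)
d = 0.81

n = 2 · ((1.645 + 0.842) / 0.81)²
n = 2 · (3.070)²
n ≈ 18.85
Round up to the next whole number: n = 19 per group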